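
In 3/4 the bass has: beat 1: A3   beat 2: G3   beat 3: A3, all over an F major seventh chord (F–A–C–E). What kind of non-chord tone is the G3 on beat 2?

The harmony at that moment is F major seventh chord (F, A, C, E); G3 is not a chord tone.
It is approached by step down from A3 and left by step up to A3.
Step away and step back to the same note — a neighbor tone (lower neighbor).

Lower neighbor tone.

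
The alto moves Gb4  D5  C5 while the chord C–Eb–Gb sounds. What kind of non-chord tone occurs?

D5 is an appoggiatura.

The harmony at that moment is C diminished triad (C, Eb, Gb); D5 is not a chord tone.
It is approached by leap up from Gb4 and left by step down to C5.
Leap in, step out — an appoggiatura.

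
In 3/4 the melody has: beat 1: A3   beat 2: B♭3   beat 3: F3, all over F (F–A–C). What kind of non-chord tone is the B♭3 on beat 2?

The harmony at that moment is F major triad (F, A, C); B♭3 is not a chord tone.
It is approached by step up from A3 and left by leap down to F3.
Step in, leap out, on a weak beat — an escape tone.

Escape tone.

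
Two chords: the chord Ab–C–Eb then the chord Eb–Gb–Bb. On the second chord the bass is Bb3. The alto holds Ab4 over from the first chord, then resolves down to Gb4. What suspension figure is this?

7–6 suspension.

At the second chord the bass is Bb3. The suspended Ab4 lies a seventh above the bass; after resolving down by step to Gb4, the interval above the bass becomes a sixth.
Suspension figures are named by those two intervals: 7–6.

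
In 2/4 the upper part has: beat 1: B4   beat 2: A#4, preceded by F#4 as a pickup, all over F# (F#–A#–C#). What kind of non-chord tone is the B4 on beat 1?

Appoggiatura.

The harmony at that moment is F# major triad (F#, A#, C#); B4 is not a chord tone.
It is approached by leap up from F#4 and left by step down to A#4.
Leap in, step out, metrically accented — an appoggiatura.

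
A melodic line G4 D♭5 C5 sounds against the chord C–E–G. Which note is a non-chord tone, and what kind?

D♭5 is an appoggiatura.

The harmony at that moment is C major triad (C, E, G); D♭5 is not a chord tone.
It is approached by leap up from G4 and left by step down to C5.
Leap in, step out — an appoggiatura.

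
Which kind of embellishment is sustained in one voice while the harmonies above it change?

Approach: none. Departure: none — a single pitch is sustained while the chords change around it, passing through harmonies that do not contain it.
No melodic motion at all; the dissonance is created entirely by the moving harmonies against the stationary note — a pedal tone (pedal point).

Pedal tone.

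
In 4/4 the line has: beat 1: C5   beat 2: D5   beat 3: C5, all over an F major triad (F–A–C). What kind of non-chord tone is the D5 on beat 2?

The harmony at that moment is F major triad (F, A, C); D5 is not a chord tone.
It is approached by step up from C5 and left by step down to C5.
Step away and step back to the same note — a neighbor tone (upper neighbor).

Upper neighbor tone.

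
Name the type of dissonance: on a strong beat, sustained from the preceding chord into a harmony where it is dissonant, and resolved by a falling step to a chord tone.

Suspension.

Approach: by preparation — the pitch is first a chord tone, then held (tied or repeated) while the harmony changes under it. Departure: down by step. Metric position: strong.
A prepared dissonance that resolves downward by step — a suspension. (The same figure resolving upward would be a retardation.)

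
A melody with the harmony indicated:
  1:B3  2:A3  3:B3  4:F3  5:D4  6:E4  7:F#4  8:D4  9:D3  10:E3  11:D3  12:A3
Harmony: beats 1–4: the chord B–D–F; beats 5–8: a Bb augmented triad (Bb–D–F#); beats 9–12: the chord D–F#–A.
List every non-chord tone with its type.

The harmony at that moment is B diminished triad (B, D, F); A3 is not a chord tone.
It is approached by step down from B3 and left by step up to B3.
Step away and step back to the same note — a neighbor tone (lower neighbor).
The harmony at that moment is Bb augmented triad (Bb, D, F#); E4 is not a chord tone.
It is approached by step up from D4 and left by step up to F#4.
Step in, step out in the same direction — a passing tone.
The harmony at that moment is D major triad (D, F#, A); E3 is not a chord tone.
It is approached by step up from D3 and left by step down to D3.
Step away and step back to the same note — a neighbor tone (upper neighbor).

A3 (beat 2) — neighbor tone; E4 (beat 6) — passing tone; E3 (beat 10) — neighbor tone.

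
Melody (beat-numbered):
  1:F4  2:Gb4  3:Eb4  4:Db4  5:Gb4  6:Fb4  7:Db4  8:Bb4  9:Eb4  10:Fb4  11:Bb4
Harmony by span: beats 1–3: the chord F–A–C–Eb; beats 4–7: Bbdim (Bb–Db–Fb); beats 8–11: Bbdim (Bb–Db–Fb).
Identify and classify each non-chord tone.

The harmony at that moment is F dominant seventh chord (F, A, C, Eb); Gb4 is not a chord tone.
It is approached by step up from F4 and left by leap down to Eb4.
Step in, leap out — an escape tone.
The harmony at that moment is Bb diminished triad (Bb, Db, Fb); Gb4 is not a chord tone.
It is approached by leap up from Db4 and left by step down to Fb4.
Leap in, step out — an appoggiatura.
The harmony at that moment is Bb diminished triad (Bb, Db, Fb); Eb4 is not a chord tone.
It is approached by leap down from Bb4 and left by step up to Fb4.
Leap in, step out — an appoggiatura.

Gb4 (beat 2) — escape tone; Gb4 (beat 5) — appoggiatura; Eb4 (beat 9) — appoggiatura.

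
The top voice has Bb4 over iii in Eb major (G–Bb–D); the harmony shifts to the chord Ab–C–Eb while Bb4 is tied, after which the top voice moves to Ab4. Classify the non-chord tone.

The harmony at that moment is Ab major triad (Ab, C, Eb); Bb4 is not a chord tone.
It is held over (the same pitch as the preceding Bb4) and left by step down to Ab4.
Held over from the previous chord and resolving down by step — a suspension.

Bb4 is a suspension.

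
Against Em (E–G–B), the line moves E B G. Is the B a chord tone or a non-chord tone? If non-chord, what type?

E minor triad contains E, G, B; B is the fifth, so it is a chord tone.

Chord tone (the fifth of E minor triad).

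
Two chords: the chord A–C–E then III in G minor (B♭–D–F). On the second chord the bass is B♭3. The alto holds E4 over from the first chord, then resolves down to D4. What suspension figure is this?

At the second chord the bass is B♭3. The suspended E4 lies a fourth above the bass; after resolving down by step to D4, the interval above the bass becomes a third.
Suspension figures are named by those two intervals: 4–3.

4–3 suspension.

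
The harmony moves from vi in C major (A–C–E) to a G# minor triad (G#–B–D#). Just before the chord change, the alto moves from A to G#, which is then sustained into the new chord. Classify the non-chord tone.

The harmony at that moment is A minor triad (A, C, E); G# is not a chord tone.
It is approached by step down from A and then sustained as the same pitch into the next harmony.
Arriving early and becoming a chord tone when the harmony changes — an anticipation.

G# is an anticipation.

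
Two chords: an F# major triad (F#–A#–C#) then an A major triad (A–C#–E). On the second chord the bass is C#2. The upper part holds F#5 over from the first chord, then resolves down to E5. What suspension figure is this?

At the second chord the bass is C#2. The suspended F#5 lies a fourth above the bass; after resolving down by step to E5, the interval above the bass becomes a third.
Suspension figures are named by those two intervals: 4–3.

4–3 suspension.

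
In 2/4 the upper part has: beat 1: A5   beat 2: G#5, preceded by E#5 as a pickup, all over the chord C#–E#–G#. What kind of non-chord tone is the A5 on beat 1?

The harmony at that moment is C# major triad (C#, E#, G#); A5 is not a chord tone.
It is approached by leap up from E#5 and left by step down to G#5.
Leap in, step out, metrically accented — an appoggiatura.

Appoggiatura.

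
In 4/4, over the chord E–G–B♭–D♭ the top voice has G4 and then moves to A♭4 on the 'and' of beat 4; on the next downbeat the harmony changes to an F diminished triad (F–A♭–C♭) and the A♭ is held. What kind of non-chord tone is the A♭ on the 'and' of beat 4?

The harmony at that moment is E diminished seventh chord (E, G, B♭, D♭); A♭4 is not a chord tone.
It is approached by step up from G4 and then sustained as the same pitch into the next harmony.
Arriving early and becoming a chord tone when the harmony changes — an anticipation.

Anticipation.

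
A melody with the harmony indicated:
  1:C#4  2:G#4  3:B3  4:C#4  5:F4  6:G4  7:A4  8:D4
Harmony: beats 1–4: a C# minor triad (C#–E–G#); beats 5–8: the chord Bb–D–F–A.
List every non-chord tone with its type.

The harmony at that moment is C# minor triad (C#, E, G#); B3 is not a chord tone.
It is approached by leap down from G#4 and left by step up to C#4.
Leap in, step out — an appoggiatura.
The harmony at that moment is Bb major seventh chord (Bb, D, F, A); G4 is not a chord tone.
It is approached by step up from F4 and left by step up to A4.
Step in, step out in the same direction — a passing tone.

B3 (beat 3) — appoggiatura; G4 (beat 6) — passing tone.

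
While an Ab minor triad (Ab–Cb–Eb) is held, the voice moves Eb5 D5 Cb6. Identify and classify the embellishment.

D5 is an escape tone.

The harmony at that moment is Ab minor triad (Ab, Cb, Eb); D5 is not a chord tone.
It is approached by step down from Eb5 and left by leap up to Cb6.
Step in, leap out — an escape tone.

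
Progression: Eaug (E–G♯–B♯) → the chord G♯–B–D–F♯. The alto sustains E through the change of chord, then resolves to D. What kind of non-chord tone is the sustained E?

E is a suspension.

The harmony at that moment is G♯ half-diminished seventh chord (G♯, B, D, F♯); E is not a chord tone.
It is held over (the same pitch as the preceding E) and left by step down to D.
Held over from the previous chord and resolving down by step — a suspension.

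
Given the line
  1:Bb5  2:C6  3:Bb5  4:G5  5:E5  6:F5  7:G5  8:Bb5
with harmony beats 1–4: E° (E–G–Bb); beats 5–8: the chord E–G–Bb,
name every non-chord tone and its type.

C6 (beat 2) — neighbor tone; F5 (beat 6) — passing tone.

The harmony at that moment is E diminished triad (E, G, Bb); C6 is not a chord tone.
It is approached by step up from Bb5 and left by step down to Bb5.
Step away and step back to the same note — a neighbor tone (upper neighbor).
The harmony at that moment is E diminished triad (E, G, Bb); F5 is not a chord tone.
It is approached by step up from E5 and left by step up to G5.
Step in, step out in the same direction — a passing tone.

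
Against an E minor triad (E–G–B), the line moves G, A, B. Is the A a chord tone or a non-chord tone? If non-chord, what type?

The harmony at that moment is E minor triad (E, G, B); A is not a chord tone.
It is approached by step up from G and left by step up to B.
Step in, step out in the same direction — a passing tone.

Non-chord tone — a passing tone.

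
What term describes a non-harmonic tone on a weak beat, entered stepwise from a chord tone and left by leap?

Approach: by step. Departure: by leap. Metric position: weak.
Step in, leap out, from a weak position — an escape tone (échappée). (It is the mirror image of the appoggiatura, which leaps in and steps out on a strong beat.)

Escape tone.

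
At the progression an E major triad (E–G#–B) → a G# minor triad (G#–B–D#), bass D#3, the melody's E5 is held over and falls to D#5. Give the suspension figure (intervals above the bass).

At the second chord the bass is D#3. The suspended E5 lies a ninth above the bass; after resolving down by step to D#5, the interval above the bass becomes an octave.
Suspension figures are named by those two intervals: 9–8.

9–8 suspension.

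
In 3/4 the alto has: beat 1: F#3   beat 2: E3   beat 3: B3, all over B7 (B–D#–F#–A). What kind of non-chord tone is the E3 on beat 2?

Escape tone.

The harmony at that moment is B dominant seventh chord (B, D#, F#, A); E3 is not a chord tone.
It is approached by step down from F#3 and left by leap up to B3.
Step in, leap out, on a weak beat — an escape tone.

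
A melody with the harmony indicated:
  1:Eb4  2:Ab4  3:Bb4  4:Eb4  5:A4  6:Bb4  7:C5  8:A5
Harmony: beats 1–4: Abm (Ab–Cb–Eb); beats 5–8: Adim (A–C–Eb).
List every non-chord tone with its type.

Bb4 (beat 3) — escape tone; Bb4 (beat 6) — passing tone.

The harmony at that moment is Ab minor triad (Ab, Cb, Eb); Bb4 is not a chord tone.
It is approached by step up from Ab4 and left by leap down to Eb4.
Step in, leap out — an escape tone.
The harmony at that moment is A diminished triad (A, C, Eb); Bb4 is not a chord tone.
It is approached by step up from A4 and left by step up to C5.
Step in, step out in the same direction — a passing tone.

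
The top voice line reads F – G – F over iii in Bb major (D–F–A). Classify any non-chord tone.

G is a neighbor tone.

The harmony at that moment is D minor triad (D, F, A); G is not a chord tone.
It is approached by step up from F and left by step down to F.
Step away and step back to the same note — a neighbor tone (upper neighbor).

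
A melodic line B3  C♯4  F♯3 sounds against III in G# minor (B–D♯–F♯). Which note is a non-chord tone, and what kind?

The harmony at that moment is B major triad (B, D♯, F♯); C♯4 is not a chord tone.
It is approached by step up from B3 and left by leap down to F♯3.
Step in, leap out — an escape tone.

C♯4 is an escape tone.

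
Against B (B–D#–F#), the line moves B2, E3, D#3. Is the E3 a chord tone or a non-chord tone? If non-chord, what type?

The harmony at that moment is B major triad (B, D#, F#); E3 is not a chord tone.
It is approached by leap up from B2 and left by step down to D#3.
Leap in, step out — an appoggiatura.

Non-chord tone — an appoggiatura.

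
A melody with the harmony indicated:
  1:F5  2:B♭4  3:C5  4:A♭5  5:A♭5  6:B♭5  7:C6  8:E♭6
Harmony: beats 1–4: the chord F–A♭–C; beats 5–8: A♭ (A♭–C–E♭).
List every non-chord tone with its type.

The harmony at that moment is F minor triad (F, A♭, C); B♭4 is not a chord tone.
It is approached by leap down from F5 and left by step up to C5.
Leap in, step out — an appoggiatura.
The harmony at that moment is A♭ major triad (A♭, C, E♭); B♭5 is not a chord tone.
It is approached by step up from A♭5 and left by step up to C6.
Step in, step out in the same direction — a passing tone.

B♭4 (beat 2) — appoggiatura; B♭5 (beat 6) — passing tone.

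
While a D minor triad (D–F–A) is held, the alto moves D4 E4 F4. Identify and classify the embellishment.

E4 is a passing tone.

The harmony at that moment is D minor triad (D, F, A); E4 is not a chord tone.
It is approached by step up from D4 and left by step up to F4.
Step in, step out in the same direction — a passing tone.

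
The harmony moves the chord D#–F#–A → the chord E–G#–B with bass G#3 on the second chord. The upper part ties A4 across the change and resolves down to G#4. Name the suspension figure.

9–8 suspension.

At the second chord the bass is G#3. The suspended A4 lies a ninth above the bass; after resolving down by step to G#4, the interval above the bass becomes an octave.
Suspension figures are named by those two intervals: 9–8.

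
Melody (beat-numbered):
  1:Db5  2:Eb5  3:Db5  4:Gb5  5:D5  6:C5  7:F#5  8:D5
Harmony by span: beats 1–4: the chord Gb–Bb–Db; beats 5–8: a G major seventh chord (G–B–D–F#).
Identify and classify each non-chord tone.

Eb5 (beat 2) — neighbor tone; C5 (beat 6) — escape tone.

The harmony at that moment is Gb major triad (Gb, Bb, Db); Eb5 is not a chord tone.
It is approached by step up from Db5 and left by step down to Db5.
Step away and step back to the same note — a neighbor tone (upper neighbor).
The harmony at that moment is G major seventh chord (G, B, D, F#); C5 is not a chord tone.
It is approached by step down from D5 and left by leap up to F#5.
Step in, leap out — an escape tone.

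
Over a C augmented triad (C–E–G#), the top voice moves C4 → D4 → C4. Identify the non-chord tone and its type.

The harmony at that moment is C augmented triad (C, E, G#); D4 is not a chord tone.
It is approached by step up from C4 and left by step down to C4.
Step away and step back to the same note — a neighbor tone (upper neighbor).

D4 is a neighbor tone.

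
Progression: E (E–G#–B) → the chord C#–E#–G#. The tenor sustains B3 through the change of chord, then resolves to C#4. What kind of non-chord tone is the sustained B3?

The harmony at that moment is C# major triad (C#, E#, G#); B3 is not a chord tone.
It is held over (the same pitch as the preceding B3) and left by step up to C#4.
Held over from the previous chord and resolving up by step — a retardation.

B3 is a retardation.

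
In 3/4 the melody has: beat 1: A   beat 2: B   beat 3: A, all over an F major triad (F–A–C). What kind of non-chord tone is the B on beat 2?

Upper neighbor tone.

The harmony at that moment is F major triad (F, A, C); B is not a chord tone.
It is approached by step up from A and left by step down to A.
Step away and step back to the same note — a neighbor tone (upper neighbor).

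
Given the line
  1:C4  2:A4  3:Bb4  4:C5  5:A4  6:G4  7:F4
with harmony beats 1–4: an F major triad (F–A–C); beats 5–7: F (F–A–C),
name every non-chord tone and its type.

The harmony at that moment is F major triad (F, A, C); Bb4 is not a chord tone.
It is approached by step up from A4 and left by step up to C5.
Step in, step out in the same direction — a passing tone.
The harmony at that moment is F major triad (F, A, C); G4 is not a chord tone.
It is approached by step down from A4 and left by step down to F4.
Step in, step out in the same direction — a passing tone.

Bb4 (beat 3) — passing tone; G4 (beat 6) — passing tone.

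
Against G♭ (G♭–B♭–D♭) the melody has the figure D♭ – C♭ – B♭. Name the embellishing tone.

The harmony at that moment is G♭ major triad (G♭, B♭, D♭); C♭ is not a chord tone.
It is approached by step down from D♭ and left by step down to B♭.
Step in, step out in the same direction — a passing tone.

C♭ is a passing tone.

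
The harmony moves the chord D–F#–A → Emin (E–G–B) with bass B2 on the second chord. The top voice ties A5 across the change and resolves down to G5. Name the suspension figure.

7–6 suspension.

At the second chord the bass is B2. The suspended A5 lies a seventh above the bass; after resolving down by step to G5, the interval above the bass becomes a sixth.
Suspension figures are named by those two intervals: 7–6.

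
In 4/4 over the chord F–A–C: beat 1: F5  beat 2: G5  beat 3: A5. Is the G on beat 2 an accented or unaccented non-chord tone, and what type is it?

Unaccented passing tone.

The harmony at that moment is F major triad (F, A, C); G5 is not a chord tone.
It is approached by step up from F5 and left by step up to A5.
Step in, step out in the same direction — a passing tone.
It falls on a weak beat, so it is unaccented.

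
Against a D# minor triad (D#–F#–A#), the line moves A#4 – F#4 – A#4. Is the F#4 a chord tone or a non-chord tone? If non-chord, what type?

Chord tone (the third of D# minor triad).

D# minor triad contains D#, F#, A#; F# is the third, so it is a chord tone.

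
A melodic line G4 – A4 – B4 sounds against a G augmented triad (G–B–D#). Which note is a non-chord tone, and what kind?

The harmony at that moment is G augmented triad (G, B, D#); A4 is not a chord tone.
It is approached by step up from G4 and left by step up to B4.
Step in, step out in the same direction — a passing tone.

A4 is a passing tone.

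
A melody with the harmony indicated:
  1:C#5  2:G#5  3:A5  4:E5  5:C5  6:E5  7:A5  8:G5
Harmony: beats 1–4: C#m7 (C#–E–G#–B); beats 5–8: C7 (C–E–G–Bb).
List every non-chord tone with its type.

The harmony at that moment is C# minor seventh chord (C#, E, G#, B); A5 is not a chord tone.
It is approached by step up from G#5 and left by leap down to E5.
Step in, leap out — an escape tone.
The harmony at that moment is C dominant seventh chord (C, E, G, Bb); A5 is not a chord tone.
It is approached by leap up from E5 and left by step down to G5.
Leap in, step out — an appoggiatura.

A5 (beat 3) — escape tone; A5 (beat 7) — appoggiatura.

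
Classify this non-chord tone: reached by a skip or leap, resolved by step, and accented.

Appoggiatura.

Approach: by leap. Departure: by step. Metric position: strong.
Leap in, step out, in a metrically strong position — an appoggiatura. (It is the mirror image of the escape tone, which steps in and leaps out from a weak position.)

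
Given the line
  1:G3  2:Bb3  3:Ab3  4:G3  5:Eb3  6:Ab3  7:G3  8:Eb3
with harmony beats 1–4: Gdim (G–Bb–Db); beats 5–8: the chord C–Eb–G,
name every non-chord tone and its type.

The harmony at that moment is G diminished triad (G, Bb, Db); Ab3 is not a chord tone.
It is approached by step down from Bb3 and left by step down to G3.
Step in, step out in the same direction — a passing tone.
The harmony at that moment is C minor triad (C, Eb, G); Ab3 is not a chord tone.
It is approached by leap up from Eb3 and left by step down to G3.
Leap in, step out — an appoggiatura.

Ab3 (beat 3) — passing tone; Ab3 (beat 6) — appoggiatura.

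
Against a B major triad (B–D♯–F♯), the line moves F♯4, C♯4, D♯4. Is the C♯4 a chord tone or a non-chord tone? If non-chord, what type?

The harmony at that moment is B major triad (B, D♯, F♯); C♯4 is not a chord tone.
It is approached by leap down from F♯4 and left by step up to D♯4.
Leap in, step out — an appoggiatura.

Non-chord tone — an appoggiatura.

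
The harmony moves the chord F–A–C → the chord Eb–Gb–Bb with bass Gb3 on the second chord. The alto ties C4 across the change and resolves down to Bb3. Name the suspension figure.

At the second chord the bass is Gb3. The suspended C4 lies a fourth above the bass; after resolving down by step to Bb3, the interval above the bass becomes a third.
Suspension figures are named by those two intervals: 4–3.

4–3 suspension.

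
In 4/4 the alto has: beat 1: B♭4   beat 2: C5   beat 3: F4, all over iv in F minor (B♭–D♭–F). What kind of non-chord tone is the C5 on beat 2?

The harmony at that moment is B♭ minor triad (B♭, D♭, F); C5 is not a chord tone.
It is approached by step up from B♭4 and left by leap down to F4.
Step in, leap out, on a weak beat — an escape tone.

Escape tone.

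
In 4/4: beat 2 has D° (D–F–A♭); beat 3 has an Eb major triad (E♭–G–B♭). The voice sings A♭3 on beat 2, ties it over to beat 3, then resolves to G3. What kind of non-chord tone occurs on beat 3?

The harmony at that moment is E♭ major triad (E♭, G, B♭); A♭3 is not a chord tone.
It is held over (the same pitch as the preceding A♭3) and left by step down to G3.
Held over from the previous chord and resolving down by step — a suspension.

Suspension.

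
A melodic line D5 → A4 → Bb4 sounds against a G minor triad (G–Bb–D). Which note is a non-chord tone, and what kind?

The harmony at that moment is G minor triad (G, Bb, D); A4 is not a chord tone.
It is approached by leap down from D5 and left by step up to Bb4.
Leap in, step out — an appoggiatura.

A4 is an appoggiatura.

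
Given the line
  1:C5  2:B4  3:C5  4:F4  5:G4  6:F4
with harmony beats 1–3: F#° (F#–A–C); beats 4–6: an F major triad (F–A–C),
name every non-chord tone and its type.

The harmony at that moment is F# diminished triad (F#, A, C); B4 is not a chord tone.
It is approached by step down from C5 and left by step up to C5.
Step away and step back to the same note — a neighbor tone (lower neighbor).
The harmony at that moment is F major triad (F, A, C); G4 is not a chord tone.
It is approached by step up from F4 and left by step down to F4.
Step away and step back to the same note — a neighbor tone (upper neighbor).

B4 (beat 2) — neighbor tone; G4 (beat 5) — neighbor tone.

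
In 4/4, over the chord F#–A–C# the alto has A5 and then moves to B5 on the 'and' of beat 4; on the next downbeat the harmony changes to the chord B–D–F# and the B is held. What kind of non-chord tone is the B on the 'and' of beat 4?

The harmony at that moment is F# minor triad (F#, A, C#); B5 is not a chord tone.
It is approached by step up from A5 and then sustained as the same pitch into the next harmony.
Arriving early and becoming a chord tone when the harmony changes — an anticipation.

Anticipation.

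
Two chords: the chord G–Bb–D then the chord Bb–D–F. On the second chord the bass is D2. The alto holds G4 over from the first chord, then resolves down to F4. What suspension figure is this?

At the second chord the bass is D2. The suspended G4 lies a fourth above the bass; after resolving down by step to F4, the interval above the bass becomes a third.
Suspension figures are named by those two intervals: 4–3.

4–3 suspension.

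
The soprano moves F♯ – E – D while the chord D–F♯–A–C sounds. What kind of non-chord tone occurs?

E is a passing tone.

The harmony at that moment is D dominant seventh chord (D, F♯, A, C); E is not a chord tone.
It is approached by step down from F♯ and left by step down to D.
Step in, step out in the same direction — a passing tone.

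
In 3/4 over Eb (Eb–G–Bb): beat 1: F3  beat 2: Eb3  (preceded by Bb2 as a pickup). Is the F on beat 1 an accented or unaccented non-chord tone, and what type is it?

The harmony at that moment is Eb major triad (Eb, G, Bb); F3 is not a chord tone.
It is approached by leap up from Bb2 and left by step down to Eb3.
Leap in, step out — an appoggiatura.
It falls on the downbeat, so it is accented.

Accented appoggiatura.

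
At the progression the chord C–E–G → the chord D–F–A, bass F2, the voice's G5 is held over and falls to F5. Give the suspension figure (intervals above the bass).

9–8 suspension.

At the second chord the bass is F2. The suspended G5 lies a ninth above the bass; after resolving down by step to F5, the interval above the bass becomes an octave.
Suspension figures are named by those two intervals: 9–8.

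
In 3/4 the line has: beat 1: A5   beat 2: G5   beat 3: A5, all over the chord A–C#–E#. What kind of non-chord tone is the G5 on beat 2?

Lower neighbor tone.

The harmony at that moment is A augmented triad (A, C#, E#); G5 is not a chord tone.
It is approached by step down from A5 and left by step up to A5.
Step away and step back to the same note — a neighbor tone (lower neighbor).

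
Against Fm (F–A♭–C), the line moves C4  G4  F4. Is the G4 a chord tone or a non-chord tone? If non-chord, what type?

Non-chord tone — an appoggiatura.

The harmony at that moment is F minor triad (F, A♭, C); G4 is not a chord tone.
It is approached by leap up from C4 and left by step down to F4.
Leap in, step out — an appoggiatura.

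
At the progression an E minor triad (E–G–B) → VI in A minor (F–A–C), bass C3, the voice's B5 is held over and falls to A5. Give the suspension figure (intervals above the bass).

7–6 suspension.

At the second chord the bass is C3. The suspended B5 lies a seventh above the bass; after resolving down by step to A5, the interval above the bass becomes a sixth.
Suspension figures are named by those two intervals: 7–6.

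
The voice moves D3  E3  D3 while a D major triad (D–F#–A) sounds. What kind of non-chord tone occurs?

E3 is a neighbor tone.

The harmony at that moment is D major triad (D, F#, A); E3 is not a chord tone.
It is approached by step up from D3 and left by step down to D3.
Step away and step back to the same note — a neighbor tone (upper neighbor).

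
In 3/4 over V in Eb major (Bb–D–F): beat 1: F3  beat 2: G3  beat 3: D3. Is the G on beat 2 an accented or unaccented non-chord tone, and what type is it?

The harmony at that moment is Bb major triad (Bb, D, F); G3 is not a chord tone.
It is approached by step up from F3 and left by leap down to D3.
Step in, leap out — an escape tone.
It falls on a weak beat, so it is unaccented.

Unaccented escape tone.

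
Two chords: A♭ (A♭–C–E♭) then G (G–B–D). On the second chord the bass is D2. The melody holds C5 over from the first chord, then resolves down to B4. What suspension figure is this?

7–6 suspension.

At the second chord the bass is D2. The suspended C5 lies a seventh above the bass; after resolving down by step to B4, the interval above the bass becomes a sixth.
Suspension figures are named by those two intervals: 7–6.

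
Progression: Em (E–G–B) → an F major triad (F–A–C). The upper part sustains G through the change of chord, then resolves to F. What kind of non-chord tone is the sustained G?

The harmony at that moment is F major triad (F, A, C); G is not a chord tone.
It is held over (the same pitch as the preceding G) and left by step down to F.
Held over from the previous chord and resolving down by step — a suspension.

G is a suspension.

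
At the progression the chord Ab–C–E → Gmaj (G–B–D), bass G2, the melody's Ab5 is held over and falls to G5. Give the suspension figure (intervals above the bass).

At the second chord the bass is G2. The suspended Ab5 lies a ninth above the bass; after resolving down by step to G5, the interval above the bass becomes an octave.
Suspension figures are named by those two intervals: 9–8.

9–8 suspension.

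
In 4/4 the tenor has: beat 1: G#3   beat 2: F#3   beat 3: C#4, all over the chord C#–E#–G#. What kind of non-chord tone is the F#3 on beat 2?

Escape tone.

The harmony at that moment is C# major triad (C#, E#, G#); F#3 is not a chord tone.
It is approached by step down from G#3 and left by leap up to C#4.
Step in, leap out, on a weak beat — an escape tone.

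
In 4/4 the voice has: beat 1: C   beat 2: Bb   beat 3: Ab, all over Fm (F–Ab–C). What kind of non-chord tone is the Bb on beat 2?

Passing tone.

The harmony at that moment is F minor triad (F, Ab, C); Bb is not a chord tone.
It is approached by step down from C and left by step down to Ab.
Step in, step out in the same direction — a passing tone.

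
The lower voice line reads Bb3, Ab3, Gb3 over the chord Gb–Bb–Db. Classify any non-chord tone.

The harmony at that moment is Gb major triad (Gb, Bb, Db); Ab3 is not a chord tone.
It is approached by step down from Bb3 and left by step down to Gb3.
Step in, step out in the same direction — a passing tone.

Ab3 is a passing tone.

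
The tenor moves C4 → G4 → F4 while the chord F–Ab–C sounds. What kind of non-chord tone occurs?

The harmony at that moment is F minor triad (F, Ab, C); G4 is not a chord tone.
It is approached by leap up from C4 and left by step down to F4.
Leap in, step out — an appoggiatura.

G4 is an appoggiatura.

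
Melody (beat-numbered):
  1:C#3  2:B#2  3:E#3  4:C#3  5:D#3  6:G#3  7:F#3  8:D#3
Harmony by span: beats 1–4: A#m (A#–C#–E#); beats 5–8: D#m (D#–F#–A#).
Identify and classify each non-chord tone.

The harmony at that moment is A# minor triad (A#, C#, E#); B#2 is not a chord tone.
It is approached by step down from C#3 and left by leap up to E#3.
Step in, leap out — an escape tone.
The harmony at that moment is D# minor triad (D#, F#, A#); G#3 is not a chord tone.
It is approached by leap up from D#3 and left by step down to F#3.
Leap in, step out — an appoggiatura.

B#2 (beat 2) — escape tone; G#3 (beat 6) — appoggiatura.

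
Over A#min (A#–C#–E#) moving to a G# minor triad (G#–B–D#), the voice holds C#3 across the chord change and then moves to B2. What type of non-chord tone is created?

C#3 is a suspension.

The harmony at that moment is G# minor triad (G#, B, D#); C#3 is not a chord tone.
It is held over (the same pitch as the preceding C#3) and left by step down to B2.
Held over from the previous chord and resolving down by step — a suspension.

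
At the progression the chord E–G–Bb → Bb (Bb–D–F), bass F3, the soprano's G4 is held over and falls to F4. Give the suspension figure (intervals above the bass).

At the second chord the bass is F3. The suspended G4 lies a ninth above the bass; after resolving down by step to F4, the interval above the bass becomes an octave.
Suspension figures are named by those two intervals: 9–8.

9–8 suspension.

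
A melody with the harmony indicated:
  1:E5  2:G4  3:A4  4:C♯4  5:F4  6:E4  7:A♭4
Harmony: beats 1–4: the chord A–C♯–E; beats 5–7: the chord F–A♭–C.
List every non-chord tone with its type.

G4 (beat 2) — appoggiatura; E4 (beat 6) — escape tone.

The harmony at that moment is A major triad (A, C♯, E); G4 is not a chord tone.
It is approached by leap down from E5 and left by step up to A4.
Leap in, step out — an appoggiatura.
The harmony at that moment is F minor triad (F, A♭, C); E4 is not a chord tone.
It is approached by step down from F4 and left by leap up to A♭4.
Step in, leap out — an escape tone.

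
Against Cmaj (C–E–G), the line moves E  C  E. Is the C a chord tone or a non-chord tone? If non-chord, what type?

Chord tone (the root of C major triad).

C major triad contains C, E, G; C is the root, so it is a chord tone.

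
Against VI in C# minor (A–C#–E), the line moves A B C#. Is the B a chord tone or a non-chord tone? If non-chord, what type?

The harmony at that moment is A major triad (A, C#, E); B is not a chord tone.
It is approached by step up from A and left by step up to C#.
Step in, step out in the same direction — a passing tone.

Non-chord tone — a passing tone.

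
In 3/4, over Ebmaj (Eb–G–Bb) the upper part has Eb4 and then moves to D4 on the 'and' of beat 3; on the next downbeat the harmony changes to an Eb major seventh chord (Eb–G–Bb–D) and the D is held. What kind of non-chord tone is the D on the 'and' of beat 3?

Anticipation.

The harmony at that moment is Eb major triad (Eb, G, Bb); D4 is not a chord tone.
It is approached by step down from Eb4 and then sustained as the same pitch into the next harmony.
Arriving early and becoming a chord tone when the harmony changes — an anticipation.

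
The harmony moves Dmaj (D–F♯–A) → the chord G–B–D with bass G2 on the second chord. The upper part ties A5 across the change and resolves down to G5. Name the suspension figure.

At the second chord the bass is G2. The suspended A5 lies a ninth above the bass; after resolving down by step to G5, the interval above the bass becomes an octave.
Suspension figures are named by those two intervals: 9–8.

9–8 suspension.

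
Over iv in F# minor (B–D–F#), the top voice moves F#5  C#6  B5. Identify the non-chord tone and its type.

C#6 is an appoggiatura.

The harmony at that moment is B minor triad (B, D, F#); C#6 is not a chord tone.
It is approached by leap up from F#5 and left by step down to B5.
Leap in, step out — an appoggiatura.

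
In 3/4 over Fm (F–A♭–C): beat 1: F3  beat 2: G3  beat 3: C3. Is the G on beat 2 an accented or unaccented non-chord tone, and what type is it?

Unaccented escape tone.

The harmony at that moment is F minor triad (F, A♭, C); G3 is not a chord tone.
It is approached by step up from F3 and left by leap down to C3.
Step in, leap out — an escape tone.
It falls on a weak beat, so it is unaccented.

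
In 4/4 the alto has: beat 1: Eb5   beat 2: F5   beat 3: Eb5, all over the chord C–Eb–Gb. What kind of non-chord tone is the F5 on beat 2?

Upper neighbor tone.

The harmony at that moment is C diminished triad (C, Eb, Gb); F5 is not a chord tone.
It is approached by step up from Eb5 and left by step down to Eb5.
Step away and step back to the same note — a neighbor tone (upper neighbor).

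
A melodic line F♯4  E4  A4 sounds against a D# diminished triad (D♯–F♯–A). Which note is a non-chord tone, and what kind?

The harmony at that moment is D♯ diminished triad (D♯, F♯, A); E4 is not a chord tone.
It is approached by step down from F♯4 and left by leap up to A4.
Step in, leap out — an escape tone.

E4 is an escape tone.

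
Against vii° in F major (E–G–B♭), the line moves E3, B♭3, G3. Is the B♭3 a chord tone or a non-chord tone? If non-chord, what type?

Chord tone (the fifth of E diminished triad).

E diminished triad contains E, G, B♭; B♭ is the fifth, so it is a chord tone.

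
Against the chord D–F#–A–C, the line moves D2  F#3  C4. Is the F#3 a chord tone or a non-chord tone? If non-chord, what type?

D dominant seventh chord contains D, F#, A, C; F# is the third, so it is a chord tone.

Chord tone (the third of D dominant seventh chord).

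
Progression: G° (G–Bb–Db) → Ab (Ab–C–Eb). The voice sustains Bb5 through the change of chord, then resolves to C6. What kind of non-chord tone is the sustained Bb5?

Bb5 is a retardation.

The harmony at that moment is Ab major triad (Ab, C, Eb); Bb5 is not a chord tone.
It is held over (the same pitch as the preceding Bb5) and left by step up to C6.
Held over from the previous chord and resolving up by step — a retardation.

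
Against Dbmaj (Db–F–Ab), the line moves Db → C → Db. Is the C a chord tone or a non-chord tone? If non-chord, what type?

Non-chord tone — a neighbor tone.

The harmony at that moment is Db major triad (Db, F, Ab); C is not a chord tone.
It is approached by step down from Db and left by step up to Db.
Step away and step back to the same note — a neighbor tone (lower neighbor).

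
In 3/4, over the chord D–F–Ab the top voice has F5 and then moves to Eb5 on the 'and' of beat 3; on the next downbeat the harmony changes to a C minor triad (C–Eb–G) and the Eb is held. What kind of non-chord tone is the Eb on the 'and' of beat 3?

Anticipation.

The harmony at that moment is D diminished triad (D, F, Ab); Eb5 is not a chord tone.
It is approached by step down from F5 and then sustained as the same pitch into the next harmony.
Arriving early and becoming a chord tone when the harmony changes — an anticipation.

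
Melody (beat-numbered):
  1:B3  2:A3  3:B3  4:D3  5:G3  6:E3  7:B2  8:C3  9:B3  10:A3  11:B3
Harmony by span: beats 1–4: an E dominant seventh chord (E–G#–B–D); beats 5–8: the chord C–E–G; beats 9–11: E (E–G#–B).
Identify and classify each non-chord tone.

The harmony at that moment is E dominant seventh chord (E, G#, B, D); A3 is not a chord tone.
It is approached by step down from B3 and left by step up to B3.
Step away and step back to the same note — a neighbor tone (lower neighbor).
The harmony at that moment is C major triad (C, E, G); B2 is not a chord tone.
It is approached by leap down from E3 and left by step up to C3.
Leap in, step out — an appoggiatura.
The harmony at that moment is E major triad (E, G#, B); A3 is not a chord tone.
It is approached by step down from B3 and left by step up to B3.
Step away and step back to the same note — a neighbor tone (lower neighbor).

A3 (beat 2) — neighbor tone; B2 (beat 7) — appoggiatura; A3 (beat 10) — neighbor tone.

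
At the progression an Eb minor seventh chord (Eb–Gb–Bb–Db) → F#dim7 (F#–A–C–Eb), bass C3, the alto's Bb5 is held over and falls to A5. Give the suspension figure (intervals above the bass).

7–6 suspension.

At the second chord the bass is C3. The suspended Bb5 lies a seventh above the bass; after resolving down by step to A5, the interval above the bass becomes a sixth.
Suspension figures are named by those two intervals: 7–6.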